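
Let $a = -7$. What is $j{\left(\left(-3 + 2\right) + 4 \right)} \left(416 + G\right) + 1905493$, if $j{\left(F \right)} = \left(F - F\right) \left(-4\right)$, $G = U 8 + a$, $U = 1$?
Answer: $1905493$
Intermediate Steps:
$G = 1$ ($G = 1 \cdot 8 - 7 = 8 - 7 = 1$)
$j{\left(F \right)} = 0$ ($j{\left(F \right)} = 0 \left(-4\right) = 0$)
$j{\left(\left(-3 + 2\right) + 4 \right)} \left(416 + G\right) + 1905493 = 0 \left(416 + 1\right) + 1905493 = 0 \cdot 417 + 1905493 = 0 + 1905493 = 1905493$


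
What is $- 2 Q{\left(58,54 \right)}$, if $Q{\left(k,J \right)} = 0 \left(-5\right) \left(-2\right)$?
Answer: $0$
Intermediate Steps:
$Q{\left(k,J \right)} = 0$ ($Q{\left(k,J \right)} = 0 \left(-2\right) = 0$)
$- 2 Q{\left(58,54 \right)} = \left(-2\right) 0 = 0$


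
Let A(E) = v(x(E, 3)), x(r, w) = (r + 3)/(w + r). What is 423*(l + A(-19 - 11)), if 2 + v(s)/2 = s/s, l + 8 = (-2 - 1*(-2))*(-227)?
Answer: -4230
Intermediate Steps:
x(r, w) = (3 + r)/(r + w)
l = -8 (l = -8 + (-2 - 1*(-2))*(-227) = -8 + (-2 + 2)*(-227) = -8 + 0*(-227) = -8 + 0 = -8)
v(s) = -2 (v(s) = -4 + 2*(s/s) = -4 + 2*1 = -4 + 2 = -2)
A(E) = -2
423*(l + A(-19 - 11)) = 423*(-8 - 2) = 423*(-10) = -4230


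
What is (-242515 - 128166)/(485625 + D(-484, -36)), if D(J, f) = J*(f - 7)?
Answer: -370681/506437 ≈ -0.73194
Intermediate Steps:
D(J, f) = J*(-7 + f)
(-242515 - 128166)/(485625 + D(-484, -36)) = (-242515 - 128166)/(485625 - 484*(-7 - 36)) = -370681/(485625 - 484*(-43)) = -370681/(485625 + 20812) = -370681/506437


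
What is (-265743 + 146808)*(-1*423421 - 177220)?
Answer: 71437237335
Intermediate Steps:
(-265743 + 146808)*(-1*423421 - 177220) = -118935*(-423421 - 177220) = -118935*(-600641) = 71437237335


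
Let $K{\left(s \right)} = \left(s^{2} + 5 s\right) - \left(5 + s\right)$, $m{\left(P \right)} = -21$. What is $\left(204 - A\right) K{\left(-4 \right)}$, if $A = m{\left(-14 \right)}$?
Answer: $-1125$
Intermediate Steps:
$A = -21$
$K{\left(s \right)} = -5 + s^{2} + 4 s$
$\left(204 - A\right) K{\left(-4 \right)} = \left(204 - -21\right) \left(-5 + \left(-4\right)^{2} + 4 \left(-4\right)\right) = \left(204 + 21\right) \left(-5 + 16 - 16\right) = 225 \left(-5\right) = -1125$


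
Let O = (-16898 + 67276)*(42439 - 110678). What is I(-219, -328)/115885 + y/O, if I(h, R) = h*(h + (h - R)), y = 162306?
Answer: 752695021527/3621663664297 ≈ 0.20783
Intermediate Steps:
I(h, R) = h*(-R + 2*h)
O = -3437744342 (O = 50378*(-68239) = -3437744342)
I(-219, -328)/115885 + y/O = -219*(-1*(-328) + 2*(-219))/115885 + 162306/(-3437744342) = -219*(328 - 438)*(1/115885) + 162306*(-1/3437744342) = -219*(-110)*(1/115885) - 81153/1718872171 = 24090*(1/115885) - 81153/1718872171 = 438/2107 - 81153/1718872171 = 752695021527/3621663664297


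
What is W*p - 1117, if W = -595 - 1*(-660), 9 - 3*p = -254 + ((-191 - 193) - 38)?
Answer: 41174/3 ≈ 13725.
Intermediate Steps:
p = 685/3 (p = 3 - (-254 + ((-191 - 193) - 38))/3 = 3 - (-254 + (-384 - 38))/3 = 3 - (-254 - 422)/3 = 3 - ⅓*(-676) = 3 + 676/3 = 685/3 ≈ 228.33)
W = 65 (W = -595 + 660 = 65)
W*p - 1117 = 65*(685/3) - 1117 = 44525/3 - 1117 = 41174/3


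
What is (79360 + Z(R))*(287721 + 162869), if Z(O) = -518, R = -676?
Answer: 35525416780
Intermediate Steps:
(79360 + Z(R))*(287721 + 162869) = (79360 - 518)*(287721 + 162869) = 78842*450590 = 35525416780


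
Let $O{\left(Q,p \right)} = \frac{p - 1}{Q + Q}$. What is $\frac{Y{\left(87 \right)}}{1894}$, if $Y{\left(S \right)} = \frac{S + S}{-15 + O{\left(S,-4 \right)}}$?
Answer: $- \frac{15138}{2476405} \approx -0.0061129$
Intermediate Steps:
$O{\left(Q,p \right)} = \frac{-1 + p}{2 Q}$
$Y{\left(S \right)} = \frac{2 S}{-15 - \frac{5}{2 S}}$ ($Y{\left(S \right)} = \frac{S + S}{-15 + \frac{-1 - 4}{2 S}} = \frac{2 S}{-15 + \frac{1}{2} \frac{1}{S} \left(-5\right)} = \frac{2 S}{-15 - \frac{5}{2 S}}$)
$\frac{Y{\left(87 \right)}}{1894} = \frac{\left(-4\right) 87^{2} \frac{1}{5 + 30 \cdot 87}}{1894} = \left(-4\right) 7569 \frac{1}{5 + 2610} \cdot \frac{1}{1894} = \left(-4\right) 7569 \cdot \frac{1}{2615} \cdot \frac{1}{1894} = \left(- \frac{30276}{2615}\right) \frac{1}{1894} = - \frac{15138}{2476405}$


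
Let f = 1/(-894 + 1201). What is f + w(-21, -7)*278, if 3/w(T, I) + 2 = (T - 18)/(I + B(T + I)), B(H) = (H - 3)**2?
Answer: -81419435/199243 ≈ -408.64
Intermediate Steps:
B(H) = (-3 + H)**2
w(T, I) = 3/(-2 + (-18 + T)/(I + (-3 + I + T)**2)) (w(T, I) = 3/(-2 + (T - 18)/(I + (-3 + (T + I))**2)) = 3/(-2 + (-18 + T)/(I + (-3 + (I + T))**2)) = 3/(-2 + (-18 + T)/(I + (-3 + I + T)**2)))
f = 1/307 ≈ 0.0032573
f + w(-21, -7)*278 = 1/307 + (3*(-1*(-7) - (3 - 1*(-7) - 1*(-21))**2)/(18 - 1*(-21) + 2*(-7) + 2*(-3 - 7 - 21)**2))*278 = 1/307 + (3*(7 - (3 + 7 + 21)**2)/(18 + 21 - 14 + 2*(-31)**2))*278 = 1/307 + (3*(7 - 1*31**2)/(18 + 21 - 14 + 2*961))*278 = 1/307 + (3*(7 - 1*961)/(18 + 21 - 14 + 1922))*278 = 1/307 + (3*(7 - 961)/1947)*278 = 1/307 + (3*(1/1947)*(-954))*278 = 1/307 - 954/649*278 = 1/307 - 265212/649 = -81419435/199243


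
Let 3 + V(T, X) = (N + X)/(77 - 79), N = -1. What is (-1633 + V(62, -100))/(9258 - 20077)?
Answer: 3171/21638 ≈ 0.14655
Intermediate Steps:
V(T, X) = -5/2 - X/2 (V(T, X) = -3 + (-1 + X)/(77 - 79) = -3 + (-1 + X)/(-2) = -3 + (-1 + X)*(-½) = -3 + (½ - X/2) = -5/2 - X/2)
(-1633 + V(62, -100))/(9258 - 20077) = (-1633 + (-5/2 - ½*(-100)))/(9258 - 20077) = (-1633 + (-5/2 + 50))/(-10819) = (-1633 + 95/2)*(-1/10819) = -3171/2*(-1/10819) = 3171/21638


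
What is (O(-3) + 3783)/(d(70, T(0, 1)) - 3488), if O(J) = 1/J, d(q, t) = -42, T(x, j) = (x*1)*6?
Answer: -5674/5295 ≈ -1.0716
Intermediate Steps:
T(x, j) = 6*x (T(x, j) = x*6 = 6*x)
(O(-3) + 3783)/(d(70, T(0, 1)) - 3488) = (1/(-3) + 3783)/(-42 - 3488) = (-1/3 + 3783)/(-3530) = (11348/3)*(-1/3530) = -5674/5295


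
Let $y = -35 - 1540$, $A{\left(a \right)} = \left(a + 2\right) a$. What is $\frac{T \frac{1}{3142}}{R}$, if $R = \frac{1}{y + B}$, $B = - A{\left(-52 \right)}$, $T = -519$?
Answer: $\frac{2166825}{3142} \approx 689.63$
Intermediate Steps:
$A{\left(a \right)} = a \left(2 + a\right)$ ($A{\left(a \right)} = \left(2 + a\right) a = a \left(2 + a\right)$)
$y = -1575$ ($y = -35 - 1540 = -1575$)
$B = -2600$ ($B = - \left(-52\right) \left(2 - 52\right) = - \left(-52\right) \left(-50\right) = \left(-1\right) 2600 = -2600$)
$R = - \frac{1}{4175}$ ($R = \frac{1}{-1575 - 2600} = \frac{1}{-4175} = - \frac{1}{4175} \approx -0.00023952$)
$\frac{T \frac{1}{3142}}{R} = \frac{\left(-519\right) \frac{1}{3142}}{- \frac{1}{4175}} = \left(-519\right) \frac{1}{3142} \left(-4175\right) = \left(- \frac{519}{3142}\right) \left(-4175\right) = \frac{2166825}{3142}$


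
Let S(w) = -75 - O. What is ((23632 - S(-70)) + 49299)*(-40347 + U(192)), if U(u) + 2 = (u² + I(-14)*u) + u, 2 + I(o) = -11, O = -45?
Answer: -422371229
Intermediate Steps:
I(o) = -13 (I(o) = -2 - 11 = -13)
S(w) = -30 (S(w) = -75 - 1*(-45) = -75 + 45 = -30)
U(u) = -2 + u² - 12*u (U(u) = -2 + ((u² - 13*u) + u) = -2 + (u² - 12*u) = -2 + u² - 12*u)
((23632 - S(-70)) + 49299)*(-40347 + U(192)) = ((23632 - 1*(-30)) + 49299)*(-40347 + (-2 + 192² - 12*192)) = ((23632 + 30) + 49299)*(-40347 + (-2 + 36864 - 2304)) = (23662 + 49299)*(-40347 + 34558) = 72961*(-5789) = -422371229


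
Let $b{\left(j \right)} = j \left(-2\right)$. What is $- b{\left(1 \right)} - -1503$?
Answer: $1505$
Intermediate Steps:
$b{\left(j \right)} = - 2 j$
$- b{\left(1 \right)} - -1503 = - \left(-2\right) 1 - -1503 = \left(-1\right) \left(-2\right) + 1503 = 2 + 1503 = 1505$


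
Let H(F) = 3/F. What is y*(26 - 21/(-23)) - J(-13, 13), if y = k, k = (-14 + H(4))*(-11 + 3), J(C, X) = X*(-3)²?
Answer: 62923/23 ≈ 2735.8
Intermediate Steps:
J(C, X) = 9*X (J(C, X) = X*9 = 9*X)
k = 106 (k = (-14 + 3/4)*(-11 + 3) = (-14 + 3*(¼))*(-8) = (-14 + ¾)*(-8) = -53/4*(-8) = 106)
y = 106
y*(26 - 21/(-23)) - J(-13, 13) = 106*(26 - 21/(-23)) - 9*13 = 106*(26 - 21*(-1/23)) - 1*117 = 106*(26 + 21/23) - 117 = 106*(619/23) - 117 = 65614/23 - 117 = 62923/23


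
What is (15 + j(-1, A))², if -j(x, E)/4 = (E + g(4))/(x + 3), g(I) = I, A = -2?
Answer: 121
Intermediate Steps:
j(x, E) = -4*(4 + E)/(3 + x) (j(x, E) = -4*(E + 4)/(x + 3) = -4*(4 + E)/(3 + x))
(15 + j(-1, A))² = (15 + 4*(-4 - 1*(-2))/(3 - 1))² = (15 + 4*(-4 + 2)/2)² = (15 + 4*(½)*(-2))² = (15 - 4)² = 11² = 121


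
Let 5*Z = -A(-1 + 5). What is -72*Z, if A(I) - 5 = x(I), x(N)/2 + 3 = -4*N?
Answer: -2376/5 ≈ -475.20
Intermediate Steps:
x(N) = -6 - 8*N (x(N) = -6 + 2*(-4*N) = -6 - 8*N)
A(I) = -1 - 8*I (A(I) = 5 + (-6 - 8*I) = -1 - 8*I)
Z = 33/5 (Z = (-(-1 - 8*(-1 + 5)))/5 = (-(-1 - 8*4))/5 = (-(-1 - 32))/5 = (-1*(-33))/5 = (1/5)*33 = 33/5 ≈ 6.6000)
-72*Z = -72*33/5 = -2376/5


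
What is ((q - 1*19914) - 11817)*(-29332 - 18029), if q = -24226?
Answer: 2650179477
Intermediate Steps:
((q - 1*19914) - 11817)*(-29332 - 18029) = ((-24226 - 1*19914) - 11817)*(-29332 - 18029) = ((-24226 - 19914) - 11817)*(-47361) = (-44140 - 11817)*(-47361) = -55957*(-47361) = 2650179477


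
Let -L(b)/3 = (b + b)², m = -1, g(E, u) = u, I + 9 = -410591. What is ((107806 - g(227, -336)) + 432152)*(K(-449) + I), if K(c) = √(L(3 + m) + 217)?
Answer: -221837692578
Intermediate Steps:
I = -410600 (I = -9 - 410591 = -410600)
L(b) = -12*b² (L(b) = -3*(b + b)² = -3*4*b² = -12*b²)
K(c) = 13 (K(c) = √(-12*(3 - 1)² + 217) = √(-12*2² + 217) = √(-12*4 + 217) = √(-48 + 217) = √169 = 13)
((107806 - g(227, -336)) + 432152)*(K(-449) + I) = ((107806 - 1*(-336)) + 432152)*(13 - 410600) = ((107806 + 336) + 432152)*(-410587) = (108142 + 432152)*(-410587) = 540294*(-410587) = -221837692578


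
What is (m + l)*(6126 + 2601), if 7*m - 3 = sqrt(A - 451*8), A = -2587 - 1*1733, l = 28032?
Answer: 1712473029/7 + 17454*I*sqrt(1982)/7 ≈ 2.4464e+8 + 1.1101e+5*I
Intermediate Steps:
A = -4320 (A = -2587 - 1733 = -4320)
m = 3/7 + 2*I*sqrt(1982)/7 (m = 3/7 + sqrt(-4320 - 451*8)/7 = 3/7 + sqrt(-4320 - 3608)/7 = 3/7 + sqrt(-7928)/7 = 3/7 + (2*I*sqrt(1982))/7 = 3/7 + 2*I*sqrt(1982)/7 ≈ 0.42857 + 12.72*I)
(m + l)*(6126 + 2601) = ((3/7 + 2*I*sqrt(1982)/7) + 28032)*(6126 + 2601) = (196227/7 + 2*I*sqrt(1982)/7)*8727 = 1712473029/7 + 17454*I*sqrt(1982)/7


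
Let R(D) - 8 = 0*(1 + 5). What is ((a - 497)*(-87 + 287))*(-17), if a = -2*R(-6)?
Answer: 1744200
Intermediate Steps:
R(D) = 8 (R(D) = 8 + 0*(1 + 5) = 8 + 0*6 = 8 + 0 = 8)
a = -16 (a = -2*8 = -16)
((a - 497)*(-87 + 287))*(-17) = ((-16 - 497)*(-87 + 287))*(-17) = -513*200*(-17) = -102600*(-17) = 1744200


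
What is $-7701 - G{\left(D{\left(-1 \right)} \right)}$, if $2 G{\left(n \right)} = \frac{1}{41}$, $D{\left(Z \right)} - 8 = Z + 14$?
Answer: $- \frac{631483}{82} \approx -7701.0$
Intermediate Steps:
$D{\left(Z \right)} = 22 + Z$ ($D{\left(Z \right)} = 8 + \left(Z + 14\right) = 8 + \left(14 + Z\right) = 22 + Z$)
$G{\left(n \right)} = \frac{1}{82}$ ($G{\left(n \right)} = \frac{1}{2 \cdot 41} = \frac{1}{2} \cdot \frac{1}{41} = \frac{1}{82}$)
$-7701 - G{\left(D{\left(-1 \right)} \right)} = -7701 - \frac{1}{82} = - \frac{631483}{82}$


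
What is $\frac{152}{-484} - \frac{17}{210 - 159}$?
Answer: $- \frac{235}{363} \approx -0.64738$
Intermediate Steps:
$\frac{152}{-484} - \frac{17}{210 - 159} = 152 \left(- \frac{1}{484}\right) - \frac{17}{51} = - \frac{38}{121} - \frac{1}{3} = - \frac{235}{363}$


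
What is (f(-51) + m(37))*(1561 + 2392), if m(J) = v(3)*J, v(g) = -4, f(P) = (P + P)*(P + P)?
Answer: 40541968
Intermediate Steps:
f(P) = 4*P² (f(P) = (2*P)*(2*P) = 4*P²)
m(J) = -4*J
(f(-51) + m(37))*(1561 + 2392) = (4*(-51)² - 4*37)*(1561 + 2392) = (4*2601 - 148)*3953 = (10404 - 148)*3953 = 10256*3953 = 40541968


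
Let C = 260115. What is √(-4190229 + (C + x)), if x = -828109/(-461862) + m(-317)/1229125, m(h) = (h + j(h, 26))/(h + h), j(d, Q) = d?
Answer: I*√625455607333840029835674790/12615247350 ≈ 1982.5*I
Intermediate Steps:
m(h) = 1 (m(h) = (h + h)/(h + h) = (2*h)/((2*h)) = (2*h)*(1/(2*h)) = 1)
x = 1017849936487/567686130750 (x = -828109/(-461862) + 1/1229125 = -828109*(-1/461862) + 1*(1/1229125) = 828109/461862 + 1/1229125 = 1017849936487/567686130750 ≈ 1.7930)
√(-4190229 + (C + x)) = √(-4190229 + (260115 + 1017849936487/567686130750)) = √(-4190229 + 147664695749972737/567686130750) = √(-2231070192216469013/567686130750) = I*√625455607333840029835674790/12615247350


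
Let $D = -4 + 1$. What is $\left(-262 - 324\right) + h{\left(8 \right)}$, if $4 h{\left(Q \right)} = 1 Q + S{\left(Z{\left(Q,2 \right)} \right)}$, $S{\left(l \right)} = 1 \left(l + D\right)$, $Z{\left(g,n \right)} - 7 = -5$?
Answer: $- \frac{2337}{4} \approx -584.25$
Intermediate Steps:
$Z{\left(g,n \right)} = 2$ ($Z{\left(g,n \right)} = 7 - 5 = 2$)
$D = -3$
$S{\left(l \right)} = -3 + l$ ($S{\left(l \right)} = 1 \left(l - 3\right) = 1 \left(-3 + l\right) = -3 + l$)
$h{\left(Q \right)} = - \frac{1}{4} + \frac{Q}{4}$ ($h{\left(Q \right)} = \frac{1 Q + \left(-3 + 2\right)}{4} = \frac{Q - 1}{4} = \frac{-1 + Q}{4} = - \frac{1}{4} + \frac{Q}{4}$)
$\left(-262 - 324\right) + h{\left(8 \right)} = \left(-262 - 324\right) + \left(- \frac{1}{4} + \frac{1}{4} \cdot 8\right) = -586 + \left(- \frac{1}{4} + 2\right) = -586 + \frac{7}{4} = - \frac{2337}{4}$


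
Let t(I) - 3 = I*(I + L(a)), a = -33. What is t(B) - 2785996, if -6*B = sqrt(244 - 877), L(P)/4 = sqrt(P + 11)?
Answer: -33432127/12 + 2*sqrt(13926)/3 ≈ -2.7859e+6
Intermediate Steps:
L(P) = 4*sqrt(11 + P) (L(P) = 4*sqrt(P + 11) = 4*sqrt(11 + P))
B = -I*sqrt(633)/6 (B = -sqrt(244 - 877)/6 = -I*sqrt(633)/6 ≈ -4.1933*I)
t(I) = 3 + I*(I + 4*I*sqrt(22)) (t(I) = 3 + I*(I + 4*sqrt(11 - 33)) = 3 + I*(I + 4*sqrt(-22)) = 3 + I*(I + 4*(I*sqrt(22))) = 3 + I*(I + 4*I*sqrt(22)))
t(B) - 2785996 = (3 + (-I*sqrt(633)/6)**2 + 4*I*(-I*sqrt(633)/6)*sqrt(22)) - 2785996 = (3 - 211/12 + 2*sqrt(13926)/3) - 2785996 = (-175/12 + 2*sqrt(13926)/3) - 2785996 = -33432127/12 + 2*sqrt(13926)/3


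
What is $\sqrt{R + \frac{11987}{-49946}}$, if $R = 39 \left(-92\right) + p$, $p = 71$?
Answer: $\frac{i \sqrt{8774117158274}}{49946} \approx 59.306 i$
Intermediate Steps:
$R = -3517$ ($R = 39 \left(-92\right) + 71 = -3588 + 71 = -3517$)
$\sqrt{R + \frac{11987}{-49946}} = \sqrt{-3517 + \frac{11987}{-49946}} = \sqrt{-3517 + 11987 \left(- \frac{1}{49946}\right)} = \sqrt{-3517 - \frac{11987}{49946}} = \sqrt{- \frac{175672069}{49946}} = \frac{i \sqrt{8774117158274}}{49946}$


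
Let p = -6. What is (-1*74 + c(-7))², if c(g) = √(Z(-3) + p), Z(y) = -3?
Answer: 5467 - 444*I ≈ 5467.0 - 444.0*I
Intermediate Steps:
c(g) = 3*I (c(g) = √(-3 - 6) = √(-9) = 3*I)
(-1*74 + c(-7))² = (-1*74 + 3*I)² = (-74 + 3*I)²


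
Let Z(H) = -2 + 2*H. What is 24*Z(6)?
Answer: 240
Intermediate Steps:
24*Z(6) = 24*(-2 + 2*6) = 24*(-2 + 12) = 24*10 = 240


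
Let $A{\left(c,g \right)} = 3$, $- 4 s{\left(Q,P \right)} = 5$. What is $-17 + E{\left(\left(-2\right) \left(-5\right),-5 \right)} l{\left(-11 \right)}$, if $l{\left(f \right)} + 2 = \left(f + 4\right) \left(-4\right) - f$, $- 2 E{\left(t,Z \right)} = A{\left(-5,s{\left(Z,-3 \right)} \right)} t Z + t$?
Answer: $2573$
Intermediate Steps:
$s{\left(Q,P \right)} = - \frac{5}{4}$ ($s{\left(Q,P \right)} = \left(- \frac{1}{4}\right) 5 = - \frac{5}{4}$)
$E{\left(t,Z \right)} = - \frac{t}{2} - \frac{3 Z t}{2}$ ($E{\left(t,Z \right)} = - \frac{3 t Z + t}{2} = - \frac{3 Z t + t}{2} = - \frac{t + 3 Z t}{2} = - \frac{t}{2} - \frac{3 Z t}{2}$)
$l{\left(f \right)} = -18 - 5 f$ ($l{\left(f \right)} = -2 - \left(f - \left(f + 4\right) \left(-4\right)\right) = -2 - \left(f - \left(4 + f\right) \left(-4\right)\right) = -2 - \left(16 + 5 f\right) = -18 - 5 f$)
$-17 + E{\left(\left(-2\right) \left(-5\right),-5 \right)} l{\left(-11 \right)} = -17 + - \frac{\left(-2\right) \left(-5\right) \left(1 + 3 \left(-5\right)\right)}{2} \left(-18 - -55\right) = -17 + \left(- \frac{1}{2}\right) 10 \left(1 - 15\right) \left(-18 + 55\right) = -17 + \left(- \frac{1}{2}\right) 10 \left(-14\right) 37 = -17 + 70 \cdot 37 = -17 + 2590 = 2573$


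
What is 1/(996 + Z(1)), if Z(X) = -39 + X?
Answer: 1/958 ≈ 0.0010438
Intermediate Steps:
1/(996 + Z(1)) = 1/(996 + (-39 + 1)) = 1/(996 - 38) = 1/958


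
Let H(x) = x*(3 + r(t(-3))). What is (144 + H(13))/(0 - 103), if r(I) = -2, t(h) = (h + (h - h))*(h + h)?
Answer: -157/103 ≈ -1.5243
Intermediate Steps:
t(h) = 2*h**2 (t(h) = (h + 0)*(2*h) = h*(2*h) = 2*h**2)
H(x) = x (H(x) = x*(3 - 2) = x*1 = x)
(144 + H(13))/(0 - 103) = (144 + 13)/(0 - 103) = 157/(-103) = 157*(-1/103) = -157/103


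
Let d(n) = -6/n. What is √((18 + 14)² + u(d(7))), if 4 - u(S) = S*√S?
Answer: √(50372 + 6*I*√42)/7 ≈ 32.062 + 0.012375*I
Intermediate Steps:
u(S) = 4 - S^(3/2) (u(S) = 4 - S*√S = 4 - S^(3/2))
√((18 + 14)² + u(d(7))) = √((18 + 14)² + (4 - (-6/7)^(3/2))) = √(32² + (4 - (-6*⅐)^(3/2))) = √(1024 + (4 - (-6/7)^(3/2))) = √(1024 + (4 - (-6)*I*√42/49)) = √(1024 + (4 + 6*I*√42/49)) = √(1028 + 6*I*√42/49)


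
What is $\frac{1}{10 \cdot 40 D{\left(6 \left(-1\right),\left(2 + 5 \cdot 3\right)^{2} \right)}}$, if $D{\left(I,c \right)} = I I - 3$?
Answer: $\frac{1}{13200} \approx 7.5758 \cdot 10^{-5}$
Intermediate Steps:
$D{\left(I,c \right)} = -3 + I^{2}$ ($D{\left(I,c \right)} = I^{2} - 3 = -3 + I^{2}$)
$\frac{1}{10 \cdot 40 D{\left(6 \left(-1\right),\left(2 + 5 \cdot 3\right)^{2} \right)}} = \frac{1}{10 \cdot 40 \left(-3 + \left(6 \left(-1\right)\right)^{2}\right)} = \frac{1}{400 \left(-3 + \left(-6\right)^{2}\right)} = \frac{1}{400 \left(-3 + 36\right)} = \frac{1}{400 \cdot 33} = \frac{1}{13200}$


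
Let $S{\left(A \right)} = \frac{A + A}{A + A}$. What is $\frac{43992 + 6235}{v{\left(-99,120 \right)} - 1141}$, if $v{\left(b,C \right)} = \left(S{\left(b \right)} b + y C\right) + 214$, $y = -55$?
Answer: $- \frac{50227}{7626} \approx -6.5863$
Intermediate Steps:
$S{\left(A \right)} = 1$ ($S{\left(A \right)} = \frac{2 A}{2 A} = 2 A \frac{1}{2 A} = 1$)
$v{\left(b,C \right)} = 214 + b - 55 C$ ($v{\left(b,C \right)} = \left(1 b - 55 C\right) + 214 = \left(b - 55 C\right) + 214 = 214 + b - 55 C$)
$\frac{43992 + 6235}{v{\left(-99,120 \right)} - 1141} = \frac{43992 + 6235}{\left(214 - 99 - 6600\right) - 1141} = \frac{50227}{\left(214 - 99 - 6600\right) - 1141} = \frac{50227}{-6485 - 1141} = \frac{50227}{-7626} = 50227 \left(- \frac{1}{7626}\right) = - \frac{50227}{7626}$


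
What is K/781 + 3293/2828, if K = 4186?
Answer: 14409841/2208668 ≈ 6.5242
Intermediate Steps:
K/781 + 3293/2828 = 4186/781 + 3293/2828 = 14409841/2208668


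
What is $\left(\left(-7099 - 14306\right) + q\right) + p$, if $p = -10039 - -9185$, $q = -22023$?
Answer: $-44282$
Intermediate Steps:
$p = -854$ ($p = -10039 + 9185 = -854$)
$\left(\left(-7099 - 14306\right) + q\right) + p = \left(\left(-7099 - 14306\right) - 22023\right) - 854 = \left(-21405 - 22023\right) - 854 = -43428 - 854 = -44282$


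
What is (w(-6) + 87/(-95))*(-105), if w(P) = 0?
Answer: 1827/19 ≈ 96.158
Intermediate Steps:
(w(-6) + 87/(-95))*(-105) = (0 + 87/(-95))*(-105) = (0 + 87*(-1/95))*(-105) = (0 - 87/95)*(-105) = -87/95*(-105) = 1827/19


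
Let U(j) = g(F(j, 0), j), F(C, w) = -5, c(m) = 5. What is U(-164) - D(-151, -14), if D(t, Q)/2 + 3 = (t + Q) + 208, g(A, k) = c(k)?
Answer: -75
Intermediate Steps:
g(A, k) = 5
D(t, Q) = 410 + 2*Q + 2*t (D(t, Q) = -6 + 2*((t + Q) + 208) = -6 + 2*((Q + t) + 208) = -6 + 2*(208 + Q + t) = -6 + (416 + 2*Q + 2*t) = 410 + 2*Q + 2*t)
U(j) = 5
U(-164) - D(-151, -14) = 5 - (410 + 2*(-14) + 2*(-151)) = 5 - (410 - 28 - 302) = 5 - 1*80 = 5 - 80 = -75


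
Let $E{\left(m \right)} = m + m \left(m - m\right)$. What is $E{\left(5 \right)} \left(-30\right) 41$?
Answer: $-6150$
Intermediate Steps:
$E{\left(m \right)} = m$ ($E{\left(m \right)} = m + m 0 = m + 0 = m$)
$E{\left(5 \right)} \left(-30\right) 41 = 5 \left(-30\right) 41 = \left(-150\right) 41 = -6150$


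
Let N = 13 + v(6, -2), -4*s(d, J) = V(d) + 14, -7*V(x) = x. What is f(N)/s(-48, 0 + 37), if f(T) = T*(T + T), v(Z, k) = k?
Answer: -3388/73 ≈ -46.411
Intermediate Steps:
V(x) = -x/7
s(d, J) = -7/2 + d/28 (s(d, J) = -(-d/7 + 14)/4 = -(14 - d/7)/4 = -7/2 + d/28)
N = 11 (N = 13 - 2 = 11)
f(T) = 2*T² (f(T) = T*(2*T) = 2*T²)
f(N)/s(-48, 0 + 37) = (2*11²)/(-7/2 + (1/28)*(-48)) = (2*121)/(-7/2 - 12/7) = 242/(-73/14) = 242*(-14/73) = -3388/73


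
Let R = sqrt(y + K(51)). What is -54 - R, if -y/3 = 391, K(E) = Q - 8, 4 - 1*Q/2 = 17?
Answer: -54 - I*sqrt(1207) ≈ -54.0 - 34.742*I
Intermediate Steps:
Q = -26 (Q = 8 - 2*17 = 8 - 34 = -26)
K(E) = -34 (K(E) = -26 - 8 = -34)
y = -1173 (y = -3*391 = -1173)
R = I*sqrt(1207) (R = sqrt(-1173 - 34) = sqrt(-1207) = I*sqrt(1207) ≈ 34.742*I)
-54 - R = -54 - I*sqrt(1207)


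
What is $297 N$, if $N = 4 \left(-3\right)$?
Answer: $-3564$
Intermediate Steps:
$N = -12$
$297 N = 297 \left(-12\right) = -3564$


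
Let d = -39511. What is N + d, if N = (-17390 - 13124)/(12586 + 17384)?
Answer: -592087592/14985 ≈ -39512.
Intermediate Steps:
N = -15257/14985 (N = -30514/29970 = -30514*1/29970 = -15257/14985 ≈ -1.0182)
N + d = -15257/14985 - 39511 = -592087592/14985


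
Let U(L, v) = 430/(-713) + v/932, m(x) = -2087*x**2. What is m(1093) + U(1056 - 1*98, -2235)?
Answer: -1656792865377223/664516 ≈ -2.4932e+9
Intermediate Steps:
U(L, v) = -430/713 + v/932 (U(L, v) = 430*(-1/713) + v*(1/932) = -430/713 + v/932)
m(1093) + U(1056 - 1*98, -2235) = -2087*1093**2 + (-430/713 + (1/932)*(-2235)) = -2087*1194649 + (-430/713 - 2235/932) = -2493232463 - 1994315/664516 = -1656792865377223/664516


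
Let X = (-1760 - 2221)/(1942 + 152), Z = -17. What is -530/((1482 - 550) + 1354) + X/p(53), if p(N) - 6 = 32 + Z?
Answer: -1800377/5584698 ≈ -0.32238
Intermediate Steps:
X = -1327/698 (X = -3981/2094 = -3981*1/2094 = -1327/698 ≈ -1.9011)
p(N) = 21 (p(N) = 6 + (32 - 17) = 6 + 15 = 21)
-530/((1482 - 550) + 1354) + X/p(53) = -530/((1482 - 550) + 1354) - 1327/698/21 = -530/(932 + 1354) - 1327/698*1/21 = -530/2286 - 1327/14658 = -530*1/2286 - 1327/14658 = -265/1143 - 1327/14658 = -1800377/5584698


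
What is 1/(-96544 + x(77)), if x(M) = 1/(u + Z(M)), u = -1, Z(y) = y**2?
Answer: -5928/572312831 ≈ -1.0358e-5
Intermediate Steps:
x(M) = 1/(-1 + M**2)
1/(-96544 + x(77)) = 1/(-96544 + 1/(-1 + 77**2)) = 1/(-96544 + 1/(-1 + 5929)) = 1/(-96544 + 1/5928) = 1/(-572312831/5928) = -5928/572312831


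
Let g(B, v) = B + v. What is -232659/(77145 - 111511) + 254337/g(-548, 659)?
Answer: 2922123497/1271542 ≈ 2298.1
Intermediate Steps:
-232659/(77145 - 111511) + 254337/g(-548, 659) = -232659/(77145 - 111511) + 254337/(-548 + 659) = -232659/(-34366) + 254337/111 = -232659*(-1/34366) + 254337*(1/111) = 232659/34366 + 84779/37 = 2922123497/1271542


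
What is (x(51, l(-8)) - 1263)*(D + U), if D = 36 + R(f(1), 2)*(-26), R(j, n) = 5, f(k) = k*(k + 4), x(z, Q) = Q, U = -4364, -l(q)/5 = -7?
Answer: 5474424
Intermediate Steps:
l(q) = 35 (l(q) = -5*(-7) = 35)
f(k) = k*(4 + k)
D = -94 (D = 36 + 5*(-26) = 36 - 130 = -94)
(x(51, l(-8)) - 1263)*(D + U) = (35 - 1263)*(-94 - 4364) = -1228*(-4458) = 5474424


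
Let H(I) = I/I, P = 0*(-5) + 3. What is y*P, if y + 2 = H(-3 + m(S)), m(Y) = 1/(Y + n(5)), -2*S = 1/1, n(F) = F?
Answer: -3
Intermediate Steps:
S = -½ (S = -½/1 = -½*1 = -½ ≈ -0.50000)
m(Y) = 1/(5 + Y) (m(Y) = 1/(Y + 5) = 1/(5 + Y))
P = 3 (P = 0 + 3 = 3)
H(I) = 1
y = -1 (y = -2 + 1 = -1)
y*P = -1*3 = -3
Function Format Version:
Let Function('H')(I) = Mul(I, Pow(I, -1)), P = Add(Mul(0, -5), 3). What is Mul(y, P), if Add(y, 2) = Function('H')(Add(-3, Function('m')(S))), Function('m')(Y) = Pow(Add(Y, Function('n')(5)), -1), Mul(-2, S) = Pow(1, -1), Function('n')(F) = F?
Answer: -3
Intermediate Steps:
S = Rational(-1, 2) (S = Mul(Rational(-1, 2), Pow(1, -1)) = Mul(Rational(-1, 2), 1) = Rational(-1, 2) ≈ -0.50000)
Function('m')(Y) = Pow(Add(5, Y), -1) (Function('m')(Y) = Pow(Add(Y, 5), -1) = Pow(Add(5, Y), -1))
P = 3 (P = Add(0, 3) = 3)
Function('H')(I) = 1
y = -1 (y = Add(-2, 1) = -1)
Mul(y, P) = Mul(-1, 3) = -3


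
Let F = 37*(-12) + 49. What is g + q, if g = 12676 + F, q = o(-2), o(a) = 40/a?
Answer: 12261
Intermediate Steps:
F = -395 (F = -444 + 49 = -395)
q = -20 (q = 40/(-2) = 40*(-1/2) = -20)
g = 12281 (g = 12676 - 395 = 12281)
g + q = 12281 - 20 = 12261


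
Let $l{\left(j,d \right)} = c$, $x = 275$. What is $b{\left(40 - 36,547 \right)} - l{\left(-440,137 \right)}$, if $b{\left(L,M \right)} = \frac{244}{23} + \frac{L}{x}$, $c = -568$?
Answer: $\frac{3659792}{6325} \approx 578.62$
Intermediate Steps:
$b{\left(L,M \right)} = \frac{244}{23} + \frac{L}{275}$
$l{\left(j,d \right)} = -568$
$b{\left(40 - 36,547 \right)} - l{\left(-440,137 \right)} = \left(\frac{244}{23} + \frac{40 - 36}{275}\right) - -568 = \left(\frac{244}{23} + \frac{40 - 36}{275}\right) + 568 = \left(\frac{244}{23} + \frac{1}{275} \cdot 4\right) + 568 = \left(\frac{244}{23} + \frac{4}{275}\right) + 568 = \frac{67192}{6325} + 568 = \frac{3659792}{6325}$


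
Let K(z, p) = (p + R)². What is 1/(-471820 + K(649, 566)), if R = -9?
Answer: -1/161571 ≈ -6.1892e-6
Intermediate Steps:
K(z, p) = (-9 + p)² (K(z, p) = (p - 9)² = (-9 + p)²)
1/(-471820 + K(649, 566)) = 1/(-471820 + (-9 + 566)²) = 1/(-471820 + 557²) = 1/(-471820 + 310249) = 1/(-161571) = -1/161571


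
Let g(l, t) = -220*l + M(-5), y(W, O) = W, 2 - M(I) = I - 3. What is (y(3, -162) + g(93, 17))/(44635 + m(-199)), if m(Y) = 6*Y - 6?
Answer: -2921/6205 ≈ -0.47075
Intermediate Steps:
M(I) = 5 - I (M(I) = 2 - (I - 3) = 2 - (-3 + I) = 2 + (3 - I) = 5 - I)
m(Y) = -6 + 6*Y
g(l, t) = 10 - 220*l (g(l, t) = -220*l + (5 - 1*(-5)) = -220*l + (5 + 5) = -220*l + 10 = 10 - 220*l)
(y(3, -162) + g(93, 17))/(44635 + m(-199)) = (3 + (10 - 220*93))/(44635 + (-6 + 6*(-199))) = (3 + (10 - 20460))/(44635 + (-6 - 1194)) = (3 - 20450)/(44635 - 1200) = -20447/43435 = -20447*1/43435 = -2921/6205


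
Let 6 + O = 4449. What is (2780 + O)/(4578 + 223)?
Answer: 7223/4801 ≈ 1.5045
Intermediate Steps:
O = 4443 (O = -6 + 4449 = 4443)
(2780 + O)/(4578 + 223) = (2780 + 4443)/(4578 + 223) = 7223/4801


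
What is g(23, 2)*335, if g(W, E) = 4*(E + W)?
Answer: 33500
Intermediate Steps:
g(W, E) = 4*E + 4*W
g(23, 2)*335 = (4*2 + 4*23)*335 = (8 + 92)*335 = 100*335 = 33500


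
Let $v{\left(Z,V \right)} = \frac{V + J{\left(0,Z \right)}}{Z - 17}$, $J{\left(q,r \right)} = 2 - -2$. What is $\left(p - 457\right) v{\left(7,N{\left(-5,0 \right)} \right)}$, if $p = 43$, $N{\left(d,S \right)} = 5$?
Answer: $\frac{1863}{5} \approx 372.6$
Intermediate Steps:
$J{\left(q,r \right)} = 4$ ($J{\left(q,r \right)} = 2 + 2 = 4$)
$v{\left(Z,V \right)} = \frac{4 + V}{-17 + Z}$ ($v{\left(Z,V \right)} = \frac{V + 4}{Z - 17} = \frac{4 + V}{-17 + Z}$)
$\left(p - 457\right) v{\left(7,N{\left(-5,0 \right)} \right)} = \left(43 - 457\right) \frac{4 + 5}{-17 + 7} = - 414 \frac{1}{-10} \cdot 9 = - 414 \left(\left(- \frac{1}{10}\right) 9\right) = \left(-414\right) \left(- \frac{9}{10}\right) = \frac{1863}{5}$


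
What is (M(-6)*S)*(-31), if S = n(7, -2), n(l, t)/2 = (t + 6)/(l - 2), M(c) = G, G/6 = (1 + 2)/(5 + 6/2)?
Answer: -558/5 ≈ -111.60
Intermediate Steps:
G = 9/4 (G = 6*((1 + 2)/(5 + 6/2)) = 6*(3/(5 + 6*(1/2))) = 6*(3/(5 + 3)) = 6*(3/8) = 9/4 ≈ 2.2500)
M(c) = 9/4
n(l, t) = 2*(6 + t)/(-2 + l) (n(l, t) = 2*((t + 6)/(l - 2)) = 2*((6 + t)/(-2 + l)) = 2*(6 + t)/(-2 + l))
S = 8/5 (S = 2*(6 - 2)/(-2 + 7) = 2*4/5 = 2*(1/5)*4 = 8/5 ≈ 1.6000)
(M(-6)*S)*(-31) = ((9/4)*(8/5))*(-31) = (18/5)*(-31) = -558/5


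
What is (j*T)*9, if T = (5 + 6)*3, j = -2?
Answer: -594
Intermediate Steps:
T = 33 (T = 11*3 = 33)
(j*T)*9 = -2*33*9 = -66*9 = -594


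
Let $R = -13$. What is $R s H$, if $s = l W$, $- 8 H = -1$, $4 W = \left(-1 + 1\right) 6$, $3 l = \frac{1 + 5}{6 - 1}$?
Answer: $0$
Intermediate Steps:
$l = \frac{2}{5}$ ($l = \frac{\left(1 + 5\right) \frac{1}{6 - 1}}{3} = \frac{6 \cdot \frac{1}{5}}{3} = \frac{1}{3} \cdot \frac{6}{5} = \frac{2}{5} \approx 0.4$)
$W = 0$ ($W = \frac{\left(-1 + 1\right) 6}{4} = \frac{0 \cdot 6}{4} = \frac{1}{4} \cdot 0 = 0$)
$H = \frac{1}{8}$ ($H = \left(- \frac{1}{8}\right) \left(-1\right) = \frac{1}{8} \approx 0.125$)
$s = 0$ ($s = \frac{2}{5} \cdot 0 = 0$)
$R s H = \left(-13\right) 0 \cdot \frac{1}{8} = 0 \cdot \frac{1}{8} = 0$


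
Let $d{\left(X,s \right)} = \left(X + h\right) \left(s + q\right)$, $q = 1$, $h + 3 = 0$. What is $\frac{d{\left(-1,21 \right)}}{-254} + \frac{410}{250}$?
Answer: $\frac{6307}{3175} \approx 1.9865$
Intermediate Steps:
$h = -3$ ($h = -3 + 0 = -3$)
$d{\left(X,s \right)} = \left(1 + s\right) \left(-3 + X\right)$ ($d{\left(X,s \right)} = \left(X - 3\right) \left(s + 1\right) = \left(-3 + X\right) \left(1 + s\right) = \left(1 + s\right) \left(-3 + X\right)$)
$\frac{d{\left(-1,21 \right)}}{-254} + \frac{410}{250} = \frac{-3 - 1 - 63 - 21}{-254} + \frac{410}{250} = \left(-3 - 1 - 63 - 21\right) \left(- \frac{1}{254}\right) + 410 \cdot \frac{1}{250} = \left(-88\right) \left(- \frac{1}{254}\right) + \frac{41}{25} = \frac{44}{127} + \frac{41}{25} = \frac{6307}{3175}$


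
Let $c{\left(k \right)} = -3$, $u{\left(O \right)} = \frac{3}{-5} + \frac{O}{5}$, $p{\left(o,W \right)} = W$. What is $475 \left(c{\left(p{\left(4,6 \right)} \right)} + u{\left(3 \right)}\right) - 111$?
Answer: $-1536$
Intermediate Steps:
$u{\left(O \right)} = - \frac{3}{5} + \frac{O}{5}$ ($u{\left(O \right)} = 3 \left(- \frac{1}{5}\right) + O \frac{1}{5} = - \frac{3}{5} + \frac{O}{5}$)
$475 \left(c{\left(p{\left(4,6 \right)} \right)} + u{\left(3 \right)}\right) - 111 = 475 \left(-3 + \left(- \frac{3}{5} + \frac{1}{5} \cdot 3\right)\right) - 111 = 475 \left(-3 + \left(- \frac{3}{5} + \frac{3}{5}\right)\right) - 111 = 475 \left(-3 + 0\right) - 111 = 475 \left(-3\right) - 111 = -1425 - 111 = -1536$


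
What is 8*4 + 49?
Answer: 81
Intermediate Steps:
8*4 + 49 = 32 + 49 = 81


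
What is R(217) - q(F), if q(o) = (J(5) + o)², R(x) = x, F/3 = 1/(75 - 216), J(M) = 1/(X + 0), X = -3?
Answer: 4311677/19881 ≈ 216.87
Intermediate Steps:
J(M) = -⅓ (J(M) = 1/(-3 + 0) = 1/(-3) = -⅓)
F = -1/47 (F = 3/(75 - 216) = 3/(-141) = 3*(-1/141) = -1/47 ≈ -0.021277)
q(o) = (-⅓ + o)²
R(217) - q(F) = 217 - (-1 + 3*(-1/47))²/9 = 217 - (-1 - 3/47)²/9 = 217 - (-50/47)²/9 = 217 - 2500/(9*2209) = 217 - 1*2500/19881 = 217 - 2500/19881 = 4311677/19881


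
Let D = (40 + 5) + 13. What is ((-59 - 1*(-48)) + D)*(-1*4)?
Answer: -188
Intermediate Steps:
D = 58 (D = 45 + 13 = 58)
((-59 - 1*(-48)) + D)*(-1*4) = ((-59 - 1*(-48)) + 58)*(-1*4) = ((-59 + 48) + 58)*(-4) = (-11 + 58)*(-4) = 47*(-4) = -188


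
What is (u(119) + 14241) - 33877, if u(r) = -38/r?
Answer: -2336722/119 ≈ -19636.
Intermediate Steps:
(u(119) + 14241) - 33877 = (-38/119 + 14241) - 33877 = 1694641/119 - 33877 = -2336722/119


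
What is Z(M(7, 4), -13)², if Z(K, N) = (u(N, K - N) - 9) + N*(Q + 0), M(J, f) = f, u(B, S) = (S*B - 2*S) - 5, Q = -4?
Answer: 47089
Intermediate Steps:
u(B, S) = -5 - 2*S + B*S (u(B, S) = (B*S - 2*S) - 5 = (-2*S + B*S) - 5 = -5 - 2*S + B*S)
Z(K, N) = -14 - 2*K - 2*N + N*(K - N) (Z(K, N) = ((-5 - 2*(K - N) + N*(K - N)) - 9) + N*(-4 + 0) = ((-5 + (-2*K + 2*N) + N*(K - N)) - 9) + N*(-4) = ((-5 - 2*K + 2*N + N*(K - N)) - 9) - 4*N = (-14 - 2*K + 2*N + N*(K - N)) - 4*N = -14 - 2*K - 2*N + N*(K - N))
Z(M(7, 4), -13)² = (-14 - 2*4 - 2*(-13) - 13*(4 - 1*(-13)))² = (-14 - 8 + 26 - 13*(4 + 13))² = (-14 - 8 + 26 - 13*17)² = (-14 - 8 + 26 - 221)² = (-217)² = 47089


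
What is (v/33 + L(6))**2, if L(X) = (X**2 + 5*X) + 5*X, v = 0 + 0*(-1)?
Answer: 9216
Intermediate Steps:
v = 0 (v = 0 + 0 = 0)
L(X) = X**2 + 10*X
(v/33 + L(6))**2 = (0/33 + 6*(10 + 6))**2 = (0*(1/33) + 6*16)**2 = (0 + 96)**2 = 96**2 = 9216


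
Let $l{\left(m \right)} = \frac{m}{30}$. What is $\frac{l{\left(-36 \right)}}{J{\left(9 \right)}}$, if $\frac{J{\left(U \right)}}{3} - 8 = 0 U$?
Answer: $- \frac{1}{20} \approx -0.05$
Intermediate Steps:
$J{\left(U \right)} = 24$ ($J{\left(U \right)} = 24 + 3 \cdot 0 U = 24 + 3 \cdot 0 = 24 + 0 = 24$)
$l{\left(m \right)} = \frac{m}{30}$ ($l{\left(m \right)} = m \frac{1}{30} = \frac{m}{30}$)
$\frac{l{\left(-36 \right)}}{J{\left(9 \right)}} = \frac{\frac{1}{30} \left(-36\right)}{24} = \left(- \frac{6}{5}\right) \frac{1}{24} = - \frac{1}{20}$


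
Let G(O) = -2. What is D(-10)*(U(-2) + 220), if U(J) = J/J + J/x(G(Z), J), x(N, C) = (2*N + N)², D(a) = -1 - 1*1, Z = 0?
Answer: -3977/9 ≈ -441.89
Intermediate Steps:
D(a) = -2 (D(a) = -1 - 1 = -2)
x(N, C) = 9*N² (x(N, C) = (3*N)² = 9*N²)
U(J) = 1 + J/36 (U(J) = J/J + J/((9*(-2)²)) = 1 + J/((9*4)) = 1 + J/36)
D(-10)*(U(-2) + 220) = -2*((1 + (1/36)*(-2)) + 220) = -2*((1 - 1/18) + 220) = -2*(17/18 + 220) = -2*3977/18 = -3977/9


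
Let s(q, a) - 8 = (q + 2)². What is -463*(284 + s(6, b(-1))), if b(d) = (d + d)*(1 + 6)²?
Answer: -164828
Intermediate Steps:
b(d) = 98*d (b(d) = (2*d)*7² = (2*d)*49 = 98*d)
s(q, a) = 8 + (2 + q)² (s(q, a) = 8 + (q + 2)² = 8 + (2 + q)²)
-463*(284 + s(6, b(-1))) = -463*(284 + (8 + (2 + 6)²)) = -463*(284 + (8 + 8²)) = -463*(284 + (8 + 64)) = -463*(284 + 72) = -463*356 = -164828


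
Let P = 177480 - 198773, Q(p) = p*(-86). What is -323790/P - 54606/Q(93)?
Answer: 625399663/28383569 ≈ 22.034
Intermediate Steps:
Q(p) = -86*p
P = -21293
-323790/P - 54606/Q(93) = -323790/(-21293) - 54606/((-86*93)) = -323790*(-1/21293) - 54606/(-7998) = 323790/21293 - 54606*(-1/7998) = 323790/21293 + 9101/1333 = 625399663/28383569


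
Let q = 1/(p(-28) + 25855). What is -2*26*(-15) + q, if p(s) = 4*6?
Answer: 20185621/25879 ≈ 780.00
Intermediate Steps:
p(s) = 24
q = 1/25879 (q = 1/(24 + 25855) = 1/25879 ≈ 3.8641e-5)
-2*26*(-15) + q = -2*26*(-15) + 1/25879 = -52*(-15) + 1/25879 = 780 + 1/25879 = 20185621/25879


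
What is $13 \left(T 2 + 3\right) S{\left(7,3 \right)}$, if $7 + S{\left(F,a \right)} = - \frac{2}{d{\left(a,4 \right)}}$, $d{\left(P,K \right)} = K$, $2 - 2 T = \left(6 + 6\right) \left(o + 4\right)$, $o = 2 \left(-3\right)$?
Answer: $- \frac{5655}{2} \approx -2827.5$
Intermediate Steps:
$o = -6$
$T = 13$ ($T = 1 - \frac{\left(6 + 6\right) \left(-6 + 4\right)}{2} = 1 - \frac{12 \left(-2\right)}{2} = 1 - -12 = 1 + 12 = 13$)
$S{\left(F,a \right)} = - \frac{15}{2}$ ($S{\left(F,a \right)} = -7 - \frac{2}{4} = -7 - \frac{1}{2} = - \frac{15}{2}$)
$13 \left(T 2 + 3\right) S{\left(7,3 \right)} = 13 \left(13 \cdot 2 + 3\right) \left(- \frac{15}{2}\right) = 13 \left(26 + 3\right) \left(- \frac{15}{2}\right) = 13 \cdot 29 \left(- \frac{15}{2}\right) = 377 \left(- \frac{15}{2}\right) = - \frac{5655}{2}$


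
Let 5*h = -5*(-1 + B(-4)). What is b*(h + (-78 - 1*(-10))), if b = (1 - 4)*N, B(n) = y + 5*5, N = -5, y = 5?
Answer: -1455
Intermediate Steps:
B(n) = 30 (B(n) = 5 + 5*5 = 5 + 25 = 30)
b = 15 (b = (1 - 4)*(-5) = -3*(-5) = 15)
h = -29 (h = (-5*(-1 + 30))/5 = (-5*29)/5 = (⅕)*(-145) = -29)
b*(h + (-78 - 1*(-10))) = 15*(-29 + (-78 - 1*(-10))) = 15*(-29 + (-78 + 10)) = 15*(-29 - 68) = 15*(-97) = -1455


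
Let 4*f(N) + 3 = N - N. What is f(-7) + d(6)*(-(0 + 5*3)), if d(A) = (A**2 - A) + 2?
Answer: -1923/4 ≈ -480.75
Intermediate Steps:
f(N) = -3/4 (f(N) = -3/4 + (N - N)/4 = -3/4 + (1/4)*0 = -3/4 + 0 = -3/4)
d(A) = 2 + A**2 - A
f(-7) + d(6)*(-(0 + 5*3)) = -3/4 + (2 + 6**2 - 1*6)*(-(0 + 5*3)) = -3/4 + (2 + 36 - 6)*(-(0 + 15)) = -3/4 + 32*(-1*15) = -3/4 + 32*(-15) = -3/4 - 480 = -1923/4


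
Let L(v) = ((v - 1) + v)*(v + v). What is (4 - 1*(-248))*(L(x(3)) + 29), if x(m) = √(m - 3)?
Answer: 7308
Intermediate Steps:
x(m) = √(-3 + m)
L(v) = 2*v*(-1 + 2*v) (L(v) = ((-1 + v) + v)*(2*v) = (-1 + 2*v)*(2*v) = 2*v*(-1 + 2*v))
(4 - 1*(-248))*(L(x(3)) + 29) = (4 - 1*(-248))*(2*√(-3 + 3)*(-1 + 2*√(-3 + 3)) + 29) = (4 + 248)*(2*√0*(-1 + 2*√0) + 29) = 252*(2*0*(-1 + 2*0) + 29) = 252*(2*0*(-1 + 0) + 29) = 252*(2*0*(-1) + 29) = 252*(0 + 29) = 252*29 = 7308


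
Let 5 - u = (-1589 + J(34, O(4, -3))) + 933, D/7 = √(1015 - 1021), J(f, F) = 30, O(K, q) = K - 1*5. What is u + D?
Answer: 631 + 7*I*√6 ≈ 631.0 + 17.146*I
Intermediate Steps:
O(K, q) = -5 + K (O(K, q) = K - 5 = -5 + K)
D = 7*I*√6 (D = 7*√(1015 - 1021) = 7*√(-6) = 7*(I*√6) = 7*I*√6 ≈ 17.146*I)
u = 631 (u = 5 - ((-1589 + 30) + 933) = 5 - (-1559 + 933) = 5 - 1*(-626) = 5 + 626 = 631)
u + D = 631 + 7*I*√6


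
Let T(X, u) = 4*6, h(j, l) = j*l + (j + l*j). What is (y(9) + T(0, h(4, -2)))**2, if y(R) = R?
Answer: 1089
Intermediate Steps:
h(j, l) = j + 2*j*l (h(j, l) = j*l + (j + j*l) = j + 2*j*l)
T(X, u) = 24
(y(9) + T(0, h(4, -2)))**2 = (9 + 24)**2 = 33**2 = 1089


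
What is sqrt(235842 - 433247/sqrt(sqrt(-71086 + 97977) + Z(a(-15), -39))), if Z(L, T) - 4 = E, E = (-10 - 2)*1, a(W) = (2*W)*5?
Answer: sqrt(-433247 + 235842*sqrt(-8 + sqrt(26891)))/(-8 + sqrt(26891))**(1/4) ≈ 448.50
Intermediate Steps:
a(W) = 10*W
E = -12 (E = -12*1 = -12)
Z(L, T) = -8 (Z(L, T) = 4 - 12 = -8)
sqrt(235842 - 433247/sqrt(sqrt(-71086 + 97977) + Z(a(-15), -39))) = sqrt(235842 - 433247/sqrt(sqrt(-71086 + 97977) - 8)) = sqrt(235842 - 433247/sqrt(sqrt(26891) - 8)) = sqrt(235842 - 433247/sqrt(-8 + sqrt(26891)))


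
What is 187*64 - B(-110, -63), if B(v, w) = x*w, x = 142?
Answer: 20914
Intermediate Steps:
B(v, w) = 142*w
187*64 - B(-110, -63) = 187*64 - 142*(-63) = 11968 - 1*(-8946) = 11968 + 8946 = 20914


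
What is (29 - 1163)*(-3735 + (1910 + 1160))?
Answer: 754110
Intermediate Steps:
(29 - 1163)*(-3735 + (1910 + 1160)) = -1134*(-3735 + 3070) = -1134*(-665) = 754110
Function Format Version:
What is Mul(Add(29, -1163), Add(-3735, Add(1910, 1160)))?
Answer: 754110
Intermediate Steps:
Mul(Add(29, -1163), Add(-3735, Add(1910, 1160))) = Mul(-1134, Add(-3735, 3070)) = Mul(-1134, -665) = 754110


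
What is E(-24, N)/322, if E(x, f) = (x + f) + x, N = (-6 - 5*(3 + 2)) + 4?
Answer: -75/322 ≈ -0.23292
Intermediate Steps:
N = -27 (N = (-6 - 5*5) + 4 = (-6 - 25) + 4 = -31 + 4 = -27)
E(x, f) = f + 2*x (E(x, f) = (f + x) + x = f + 2*x)
E(-24, N)/322 = (-27 + 2*(-24))/322 = (-27 - 48)*(1/322) = -75*1/322 = -75/322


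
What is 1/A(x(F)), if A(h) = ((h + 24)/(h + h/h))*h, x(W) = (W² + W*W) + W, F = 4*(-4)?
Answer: 497/257920 ≈ 0.0019270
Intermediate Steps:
F = -16
x(W) = W + 2*W² (x(W) = (W² + W²) + W = 2*W² + W = W + 2*W²)
A(h) = h*(24 + h)/(1 + h) (A(h) = ((24 + h)/(h + 1))*h = ((24 + h)/(1 + h))*h = h*(24 + h)/(1 + h))
1/A(x(F)) = 1/((-16*(1 + 2*(-16)))*(24 - 16*(1 + 2*(-16)))/(1 - 16*(1 + 2*(-16)))) = 1/((-16*(1 - 32))*(24 - 16*(1 - 32))/(1 - 16*(1 - 32))) = 1/((-16*(-31))*(24 - 16*(-31))/(1 - 16*(-31))) = 1/(496*(24 + 496)/(1 + 496)) = 1/(496*520/497) = 1/(496*(1/497)*520) = 1/(257920/497) = 497/257920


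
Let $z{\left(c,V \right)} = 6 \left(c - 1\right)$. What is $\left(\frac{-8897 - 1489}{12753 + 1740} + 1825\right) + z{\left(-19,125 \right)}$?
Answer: $\frac{8233393}{4831} \approx 1704.3$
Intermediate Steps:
$z{\left(c,V \right)} = -6 + 6 c$ ($z{\left(c,V \right)} = 6 \left(-1 + c\right) = -6 + 6 c$)
$\left(\frac{-8897 - 1489}{12753 + 1740} + 1825\right) + z{\left(-19,125 \right)} = \left(\frac{-8897 - 1489}{12753 + 1740} + 1825\right) + \left(-6 + 6 \left(-19\right)\right) = \left(- \frac{10386}{14493} + 1825\right) - 120 = \left(\left(-10386\right) \frac{1}{14493} + 1825\right) - 120 = \left(- \frac{3462}{4831} + 1825\right) - 120 = \frac{8813113}{4831} - 120 = \frac{8233393}{4831}$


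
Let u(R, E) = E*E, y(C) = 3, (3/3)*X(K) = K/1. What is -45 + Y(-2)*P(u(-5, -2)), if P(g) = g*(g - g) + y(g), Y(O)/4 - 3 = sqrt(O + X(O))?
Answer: -9 + 24*I ≈ -9.0 + 24.0*I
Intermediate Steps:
X(K) = K (X(K) = K/1 = K*1 = K)
Y(O) = 12 + 4*sqrt(2)*sqrt(O) (Y(O) = 12 + 4*sqrt(O + O) = 12 + 4*sqrt(2*O) = 12 + 4*(sqrt(2)*sqrt(O)) = 12 + 4*sqrt(2)*sqrt(O))
u(R, E) = E**2
P(g) = 3 (P(g) = g*(g - g) + 3 = g*0 + 3 = 0 + 3 = 3)
-45 + Y(-2)*P(u(-5, -2)) = -45 + (12 + 4*sqrt(2)*sqrt(-2))*3 = -45 + (12 + 4*sqrt(2)*(I*sqrt(2)))*3 = -45 + (12 + 8*I)*3 = -45 + (36 + 24*I) = -9 + 24*I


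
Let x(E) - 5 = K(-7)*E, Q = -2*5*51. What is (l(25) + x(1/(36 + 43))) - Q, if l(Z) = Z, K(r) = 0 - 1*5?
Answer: 42655/79 ≈ 539.94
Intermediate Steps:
K(r) = -5 (K(r) = 0 - 5 = -5)
Q = -510 (Q = -10*51 = -510)
x(E) = 5 - 5*E
(l(25) + x(1/(36 + 43))) - Q = (25 + (5 - 5/(36 + 43))) - 1*(-510) = (25 + (5 - 5/79)) + 510 = (25 + 390/79) + 510 = 2365/79 + 510 = 42655/79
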